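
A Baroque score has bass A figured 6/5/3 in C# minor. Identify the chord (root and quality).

F# minor seventh

The figures 6/5/3 indicate a seventh chord in first inversion.
In first inversion the root lies a sixth above the bass: a sixth above A in C# minor is F#.
The chord tones are A, C#, E, F#, giving F# minor seventh.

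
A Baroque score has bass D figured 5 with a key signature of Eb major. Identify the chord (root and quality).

D diminished

The figures 5 indicate a triad in root position.
In root position the bass is the root, so the root is D.
The chord tones are D, F, Ab, giving D diminished.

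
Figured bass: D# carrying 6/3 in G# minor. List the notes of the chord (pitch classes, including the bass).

D#, F#, B

A third above D# in this key is F#.
A sixth above D# in this key is B.
Together with the bass D#, this spells B major in first inversion.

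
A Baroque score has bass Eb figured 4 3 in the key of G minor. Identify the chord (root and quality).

A half-diminished seventh

The figures 4 3 indicate a seventh chord in second inversion.
In second inversion the root lies a fourth above the bass: a fourth above Eb in G minor is A.
The chord tones are Eb, G, A, C, giving A half-diminished seventh.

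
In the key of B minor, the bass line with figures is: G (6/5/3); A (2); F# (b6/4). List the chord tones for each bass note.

G (6/5/3): G, B, D, E.
A (6/4/2): A, B, D, F#.
F# (b6/4): F#, B, Db.

G, B, D, E | A, B, D, F# | F#, B, Db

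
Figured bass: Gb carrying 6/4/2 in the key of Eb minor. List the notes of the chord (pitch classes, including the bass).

Gb, Ab, Cb, Eb

A second above Gb in this key is Ab.
A fourth above Gb in this key is Cb.
A sixth above Gb in this key is Eb.
Together with the bass Gb, this spells Ab minor seventh in third inversion.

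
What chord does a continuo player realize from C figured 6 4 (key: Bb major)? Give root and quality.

The figures 6 4 indicate a triad in second inversion.
In second inversion the root lies a fourth above the bass: a fourth above C in Bb major is F.
The chord tones are C, F, A, giving F major.

F major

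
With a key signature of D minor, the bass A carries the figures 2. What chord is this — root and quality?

The figures 2 indicate a seventh chord in third inversion.
In third inversion the root lies a second above the bass: a second above A in D minor is Bb.
The chord tones are A, Bb, D, F, giving Bb major seventh.

Bb major seventh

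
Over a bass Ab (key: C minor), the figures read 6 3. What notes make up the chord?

Ab, C, F

A third above Ab in this key is C.
A sixth above Ab in this key is F.
Together with the bass Ab, this spells F minor in first inversion.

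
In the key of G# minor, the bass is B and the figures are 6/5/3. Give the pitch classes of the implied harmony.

A third above B in this key is D#.
A fifth above B in this key is F#.
A sixth above B in this key is G#.
Together with the bass B, this spells G# minor seventh in first inversion.

B, D#, F#, G#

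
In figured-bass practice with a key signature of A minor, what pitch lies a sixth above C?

A

Counting 5 letter steps above C lands on A; in A minor, that letter is A.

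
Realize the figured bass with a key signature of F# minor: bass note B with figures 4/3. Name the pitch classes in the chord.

B, D, E, G#

The written figures 4/3 are shorthand for 6/4/3: the 6 is implied.
A third above B in this key is D.
A fourth above B in this key is E.
A sixth above B in this key is G#.
Together with the bass B, this spells E dominant seventh in second inversion.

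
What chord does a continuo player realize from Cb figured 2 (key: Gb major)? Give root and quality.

Db dominant seventh

The figures 2 indicate a seventh chord in third inversion.
In third inversion the root lies a second above the bass: a second above Cb in Gb major is Db.
The chord tones are Cb, Db, F, Ab, giving Db dominant seventh.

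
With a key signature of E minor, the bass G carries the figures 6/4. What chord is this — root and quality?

The figures 6/4 indicate a triad in second inversion.
In second inversion the root lies a fourth above the bass: a fourth above G in E minor is C.
The chord tones are G, C, E, giving C major.

C major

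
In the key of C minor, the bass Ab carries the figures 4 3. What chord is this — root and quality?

The figures 4 3 indicate a seventh chord in second inversion.
In second inversion the root lies a fourth above the bass: a fourth above Ab in C minor is D.
The chord tones are Ab, C, D, F, giving D half-diminished seventh.

D half-diminished seventh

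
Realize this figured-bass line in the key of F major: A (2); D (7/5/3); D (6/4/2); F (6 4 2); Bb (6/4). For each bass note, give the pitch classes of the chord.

A (6/4/2): A, Bb, D, F.
D (7/5/3): D, F, A, C.
D (6/4/2): D, E, G, Bb.
F (6/4/2): F, G, Bb, D.
Bb (6/4): Bb, E, G.

A, Bb, D, F | D, F, A, C | D, E, G, Bb | F, G, Bb, D | Bb, E, G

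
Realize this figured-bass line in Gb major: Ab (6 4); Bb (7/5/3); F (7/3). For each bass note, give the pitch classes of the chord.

Ab (6/4): Ab, Db, F.
Bb (7/5/3): Bb, Db, F, Ab.
F (7/5/3): F, Ab, Cb, Eb.

Ab, Db, F | Bb, Db, F, Ab | F, Ab, Cb, Eb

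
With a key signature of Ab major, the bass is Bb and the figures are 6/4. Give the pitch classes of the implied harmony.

A fourth above Bb in this key is Eb.
A sixth above Bb in this key is G.
Together with the bass Bb, this spells Eb major in second inversion.

Bb, Eb, G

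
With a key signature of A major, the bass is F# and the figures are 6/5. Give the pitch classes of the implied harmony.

The written figures 6/5 are shorthand for 6/5/3: the 3 is implied.
A third above F# in this key is A.
A fifth above F# in this key is C#.
A sixth above F# in this key is D.
Together with the bass F#, this spells D major seventh in first inversion.

F#, A, C#, D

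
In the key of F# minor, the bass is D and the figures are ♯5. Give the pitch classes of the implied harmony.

D, F#, A#

The written figures ♯5 are shorthand for 5/3: the 3 is implied.
A third above D in this key is F#.
A fifth above D in this key is A, raised to A# by the sharp.
Together with the bass D, this spells D augmented in root position.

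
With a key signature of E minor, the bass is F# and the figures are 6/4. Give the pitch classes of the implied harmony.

A fourth above F# in this key is B.
A sixth above F# in this key is D.
Together with the bass F#, this spells B minor in second inversion.

F#, B, D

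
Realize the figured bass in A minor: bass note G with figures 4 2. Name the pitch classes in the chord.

The written figures 4 2 are shorthand for 6/4/2: the 6 is implied.
A second above G in this key is A.
A fourth above G in this key is C.
A sixth above G in this key is E.
Together with the bass G, this spells A minor seventh in third inversion.

G, A, C, E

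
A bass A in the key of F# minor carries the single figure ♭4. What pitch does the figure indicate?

Counting 3 letter steps above A lands on D; in F# minor, that letter is D.
The b4 figure lowers it a semitone, giving Db.

Db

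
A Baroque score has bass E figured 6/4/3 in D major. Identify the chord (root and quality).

The figures 6/4/3 indicate a seventh chord in second inversion.
In second inversion the root lies a fourth above the bass: a fourth above E in D major is A.
The chord tones are E, G, A, C#, giving A dominant seventh.

A dominant seventh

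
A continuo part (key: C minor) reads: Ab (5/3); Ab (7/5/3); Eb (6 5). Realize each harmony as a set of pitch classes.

Ab, C, Eb | Ab, C, Eb, G | Eb, G, Bb, C

Ab (5/3): Ab, C, Eb.
Ab (7/5/3): Ab, C, Eb, G.
Eb (6/5/3): Eb, G, Bb, C.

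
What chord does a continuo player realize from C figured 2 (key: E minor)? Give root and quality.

D dominant seventh

The figures 2 indicate a seventh chord in third inversion.
In third inversion the root lies a second above the bass: a second above C in E minor is D.
The chord tones are C, D, F#, A, giving D dominant seventh.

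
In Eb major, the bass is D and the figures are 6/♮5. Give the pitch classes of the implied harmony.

The written figures 6/♮5 are shorthand for 6/5/3: the 3 is implied.
A third above D in this key is F.
A fifth above D in this key is Ab, made natural (A) by the ♮ figure.
A sixth above D in this key is Bb.
Together with the bass D, this spells Bb major seventh in first inversion.

D, F, A, Bb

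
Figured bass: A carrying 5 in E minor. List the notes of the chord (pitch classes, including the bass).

The written figures 5 are shorthand for 5/3: the 3 is implied.
A third above A in this key is C.
A fifth above A in this key is E.
Together with the bass A, this spells A minor in root position.

A, C, E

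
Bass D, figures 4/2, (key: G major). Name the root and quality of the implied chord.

The figures 4/2 indicate a seventh chord in third inversion.
In third inversion the root lies a second above the bass: a second above D in G major is E.
The chord tones are D, E, G, B, giving E minor seventh.

E minor seventh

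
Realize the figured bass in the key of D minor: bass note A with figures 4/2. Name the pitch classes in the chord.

A, Bb, D, F

The written figures 4/2 are shorthand for 6/4/2: the 6 is implied.
A second above A in this key is Bb.
A fourth above A in this key is D.
A sixth above A in this key is F.
Together with the bass A, this spells Bb major seventh in third inversion.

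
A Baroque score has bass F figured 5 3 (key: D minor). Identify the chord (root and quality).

F major

The figures 5 3 indicate a triad in root position.
In root position the bass is the root, so the root is F.
The chord tones are F, A, C, giving F major.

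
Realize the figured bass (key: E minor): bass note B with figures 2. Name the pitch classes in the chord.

B, C, E, G

The written figures 2 are shorthand for 6/4/2: the 6/4 are implied.
A second above B in this key is C.
A fourth above B in this key is E.
A sixth above B in this key is G.
Together with the bass B, this spells C major seventh in third inversion.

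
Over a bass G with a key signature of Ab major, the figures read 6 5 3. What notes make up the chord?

G, Bb, Db, Eb

A third above G in this key is Bb.
A fifth above G in this key is Db.
A sixth above G in this key is Eb.
Together with the bass G, this spells Eb dominant seventh in first inversion.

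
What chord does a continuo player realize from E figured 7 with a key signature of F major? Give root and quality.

The figures 7 indicate a seventh chord in root position.
In root position the bass is the root, so the root is E.
The chord tones are E, G, Bb, D, giving E half-diminished seventh.

E half-diminished seventh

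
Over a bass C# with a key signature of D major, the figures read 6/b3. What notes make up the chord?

A third above C# in this key is E, lowered to Eb by the flat.
A sixth above C# in this key is A.

C#, Eb, A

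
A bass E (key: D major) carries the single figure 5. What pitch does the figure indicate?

B

Counting 4 letter steps above E lands on B; in D major, that letter is B.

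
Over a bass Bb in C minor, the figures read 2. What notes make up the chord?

Bb, C, Eb, G

The written figures 2 are shorthand for 6/4/2: the 6/4 are implied.
A second above Bb in this key is C.
A fourth above Bb in this key is Eb.
A sixth above Bb in this key is G.
Together with the bass Bb, this spells C minor seventh in third inversion.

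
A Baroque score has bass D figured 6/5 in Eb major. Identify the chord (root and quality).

The figures 6/5 indicate a seventh chord in first inversion.
In first inversion the root lies a sixth above the bass: a sixth above D in Eb major is Bb.
The chord tones are D, F, Ab, Bb, giving Bb dominant seventh.

Bb dominant seventh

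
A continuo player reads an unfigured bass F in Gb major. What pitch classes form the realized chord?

F, Ab, Cb

An unfigured bass implies 5/3.
A third above F in this key is Ab.
A fifth above F in this key is Cb.
Together with the bass F, this spells F diminished in root position.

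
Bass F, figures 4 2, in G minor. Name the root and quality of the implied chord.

G minor seventh

The figures 4 2 indicate a seventh chord in third inversion.
In third inversion the root lies a second above the bass: a second above F in G minor is G.
The chord tones are F, G, Bb, D, giving G minor seventh.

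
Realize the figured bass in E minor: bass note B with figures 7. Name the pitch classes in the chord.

B, D, F#, A

The written figures 7 are shorthand for 7/5/3: the 5/3 are implied.
A third above B in this key is D.
A fifth above B in this key is F#.
A seventh above B in this key is A.
Together with the bass B, this spells B minor seventh in root position.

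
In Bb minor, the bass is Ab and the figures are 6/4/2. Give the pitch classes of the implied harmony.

A second above Ab in this key is Bb.
A fourth above Ab in this key is Db.
A sixth above Ab in this key is F.
Together with the bass Ab, this spells Bb minor seventh in third inversion.

Ab, Bb, Db, F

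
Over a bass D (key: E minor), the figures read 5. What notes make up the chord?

The written figures 5 are shorthand for 5/3: the 3 is implied.
A third above D in this key is F#.
A fifth above D in this key is A.
Together with the bass D, this spells D major in root position.

D, F#, A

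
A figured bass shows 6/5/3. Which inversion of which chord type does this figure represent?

seventh chord, first inversion

Intervals of 6/5/3 above the bass form a seventh chord; the bass is the third, so this is first inversion.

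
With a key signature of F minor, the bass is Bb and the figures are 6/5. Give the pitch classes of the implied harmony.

Bb, Db, F, G

The written figures 6/5 are shorthand for 6/5/3: the 3 is implied.
A third above Bb in this key is Db.
A fifth above Bb in this key is F.
A sixth above Bb in this key is G.
Together with the bass Bb, this spells G half-diminished seventh in first inversion.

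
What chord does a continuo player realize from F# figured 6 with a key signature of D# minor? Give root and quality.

The figures 6 indicate a triad in first inversion.
In first inversion the root lies a sixth above the bass: a sixth above F# in D# minor is D#.
The chord tones are F#, A#, D#, giving D# minor.

D# minor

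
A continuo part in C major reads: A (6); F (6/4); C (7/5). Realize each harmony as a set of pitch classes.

A, C, F | F, B, D | C, E, G, B

A (6/3): A, C, F.
F (6/4): F, B, D.
C (7/5/3): C, E, G, B.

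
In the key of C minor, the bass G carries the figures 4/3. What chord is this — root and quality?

C minor seventh

The figures 4/3 indicate a seventh chord in second inversion.
In second inversion the root lies a fourth above the bass: a fourth above G in C minor is C.
The chord tones are G, Bb, C, Eb, giving C minor seventh.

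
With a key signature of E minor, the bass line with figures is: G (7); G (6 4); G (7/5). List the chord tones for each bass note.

G (7/5/3): G, B, D, F#.
G (6/4): G, C, E.
G (7/5/3): G, B, D, F#.

G, B, D, F# | G, C, E | G, B, D, F#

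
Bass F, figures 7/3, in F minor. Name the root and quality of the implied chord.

F minor seventh

The figures 7/3 indicate a seventh chord in root position.
In root position the bass is the root, so the root is F.
The chord tones are F, Ab, C, Eb, giving F minor seventh.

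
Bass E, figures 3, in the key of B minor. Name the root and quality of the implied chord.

The figures 3 indicate a triad in root position.
In root position the bass is the root, so the root is E.
The chord tones are E, G, B, giving E minor.

E minor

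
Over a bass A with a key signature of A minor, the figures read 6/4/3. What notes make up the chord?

A third above A in this key is C.
A fourth above A in this key is D.
A sixth above A in this key is F.
Together with the bass A, this spells D minor seventh in second inversion.

A, C, D, F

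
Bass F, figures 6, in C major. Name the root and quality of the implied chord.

D minor

The figures 6 indicate a triad in first inversion.
In first inversion the root lies a sixth above the bass: a sixth above F in C major is D.
The chord tones are F, A, D, giving D minor.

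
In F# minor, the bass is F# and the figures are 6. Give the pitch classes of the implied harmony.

F#, A, D

The written figures 6 are shorthand for 6/3: the 3 is implied.
A third above F# in this key is A.
A sixth above F# in this key is D.
Together with the bass F#, this spells D major in first inversion.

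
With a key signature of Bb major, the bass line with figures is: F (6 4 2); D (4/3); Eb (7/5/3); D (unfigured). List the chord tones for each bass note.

F, G, Bb, D | D, F, G, Bb | Eb, G, Bb, D | D, F, A

F (6/4/2): F, G, Bb, D.
D (6/4/3): D, F, G, Bb.
Eb (7/5/3): Eb, G, Bb, D.
D (5/3): D, F, A.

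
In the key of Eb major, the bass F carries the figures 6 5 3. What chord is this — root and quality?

D half-diminished seventh

The figures 6 5 3 indicate a seventh chord in first inversion.
In first inversion the root lies a sixth above the bass: a sixth above F in Eb major is D.
The chord tones are F, Ab, C, D, giving D half-diminished seventh.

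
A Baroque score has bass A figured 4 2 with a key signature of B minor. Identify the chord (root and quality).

B minor seventh

The figures 4 2 indicate a seventh chord in third inversion.
In third inversion the root lies a second above the bass: a second above A in B minor is B.
The chord tones are A, B, D, F#, giving B minor seventh.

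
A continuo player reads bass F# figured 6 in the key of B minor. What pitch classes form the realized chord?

The written figures 6 are shorthand for 6/3: the 3 is implied.
A third above F# in this key is A.
A sixth above F# in this key is D.
Together with the bass F#, this spells D major in first inversion.

F#, A, D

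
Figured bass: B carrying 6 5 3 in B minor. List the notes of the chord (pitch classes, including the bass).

A third above B in this key is D.
A fifth above B in this key is F#.
A sixth above B in this key is G.
Together with the bass B, this spells G major seventh in first inversion.

B, D, F#, G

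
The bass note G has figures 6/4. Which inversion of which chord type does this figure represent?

Intervals of 6/4 above the bass form a triad; the bass is the fifth, so this is second inversion.

triad, second inversion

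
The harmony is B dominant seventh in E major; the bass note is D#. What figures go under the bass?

6/5

D# is the third of B dominant seventh, so the chord is in first inversion.
A seventh chord in first inversion is figured 6/5/3, conventionally abbreviated 6/5.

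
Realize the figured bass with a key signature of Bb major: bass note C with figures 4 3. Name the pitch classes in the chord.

C, Eb, F, A

The written figures 4 3 are shorthand for 6/4/3: the 6 is implied.
A third above C in this key is Eb.
A fourth above C in this key is F.
A sixth above C in this key is A.
Together with the bass C, this spells F dominant seventh in second inversion.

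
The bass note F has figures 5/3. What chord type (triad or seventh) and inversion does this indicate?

Intervals of 5/3 above the bass form a triad; the bass is the root, so this is root position.

triad, root position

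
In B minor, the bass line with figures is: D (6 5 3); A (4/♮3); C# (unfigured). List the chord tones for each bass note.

D, F#, A, B | A, C, D, F# | C#, E, G

D (6/5/3): D, F#, A, B.
A (6/4/♮3): A, C, D, F#.
C# (5/3): C#, E, G.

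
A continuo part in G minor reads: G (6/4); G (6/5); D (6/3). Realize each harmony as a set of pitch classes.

G (6/4): G, C, Eb.
G (6/5/3): G, Bb, D, Eb.
D (6/3): D, F, Bb.

G, C, Eb | G, Bb, D, Eb | D, F, Bb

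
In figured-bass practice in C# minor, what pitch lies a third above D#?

F#

Counting 2 letter steps above D# lands on F; in C# minor, that letter is F#.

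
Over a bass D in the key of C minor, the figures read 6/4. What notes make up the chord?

D, G, Bb

A fourth above D in this key is G.
A sixth above D in this key is Bb.
Together with the bass D, this spells G minor in second inversion.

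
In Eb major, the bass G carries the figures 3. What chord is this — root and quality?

The figures 3 indicate a triad in root position.
In root position the bass is the root, so the root is G.
The chord tones are G, Bb, D, giving G minor.

G minor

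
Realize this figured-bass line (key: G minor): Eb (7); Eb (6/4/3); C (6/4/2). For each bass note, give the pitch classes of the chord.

Eb, G, Bb, D | Eb, G, A, C | C, D, F, A

Eb (7/5/3): Eb, G, Bb, D.
Eb (6/4/3): Eb, G, A, C.
C (6/4/2): C, D, F, A.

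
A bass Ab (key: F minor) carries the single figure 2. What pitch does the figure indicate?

Bb

Counting 1 letter step above Ab lands on B; in F minor, that letter is Bb.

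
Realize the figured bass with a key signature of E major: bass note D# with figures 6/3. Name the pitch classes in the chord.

A third above D# in this key is F#.
A sixth above D# in this key is B.
Together with the bass D#, this spells B major in first inversion.

D#, F#, B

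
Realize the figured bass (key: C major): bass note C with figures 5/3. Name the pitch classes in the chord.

A third above C in this key is E.
A fifth above C in this key is G.
Together with the bass C, this spells C major in root position.

C, E, G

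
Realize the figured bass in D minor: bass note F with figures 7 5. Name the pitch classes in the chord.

The written figures 7 5 are shorthand for 7/5/3: the 3 is implied.
A third above F in this key is A.
A fifth above F in this key is C.
A seventh above F in this key is E.
Together with the bass F, this spells F major seventh in root position.

F, A, C, E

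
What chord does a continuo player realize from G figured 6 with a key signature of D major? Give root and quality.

The figures 6 indicate a triad in first inversion.
In first inversion the root lies a sixth above the bass: a sixth above G in D major is E.
The chord tones are G, B, E, giving E minor.

E minor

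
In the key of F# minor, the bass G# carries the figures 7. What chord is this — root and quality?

G# half-diminished seventh

The figures 7 indicate a seventh chord in root position.
In root position the bass is the root, so the root is G#.
The chord tones are G#, B, D, F#, giving G# half-diminished seventh.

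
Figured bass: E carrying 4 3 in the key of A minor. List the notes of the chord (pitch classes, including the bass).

E, G, A, C

The written figures 4 3 are shorthand for 6/4/3: the 6 is implied.
A third above E in this key is G.
A fourth above E in this key is A.
A sixth above E in this key is C.
Together with the bass E, this spells A minor seventh in second inversion.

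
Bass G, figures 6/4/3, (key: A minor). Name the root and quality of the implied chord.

C major seventh

The figures 6/4/3 indicate a seventh chord in second inversion.
In second inversion the root lies a fourth above the bass: a fourth above G in A minor is C.
The chord tones are G, B, C, E, giving C major seventh.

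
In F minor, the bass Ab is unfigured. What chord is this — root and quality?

Ab major

An unfigured bass indicates a triad in root position.
In root position the bass is the root, so the root is Ab.
The chord tones are Ab, C, Eb, giving Ab major.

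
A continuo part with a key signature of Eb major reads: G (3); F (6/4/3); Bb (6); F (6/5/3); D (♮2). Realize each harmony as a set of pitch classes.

G, Bb, D | F, Ab, Bb, D | Bb, D, G | F, Ab, C, D | D, E, G, Bb

G (5/3): G, Bb, D.
F (6/4/3): F, Ab, Bb, D.
Bb (6/3): Bb, D, G.
F (6/5/3): F, Ab, C, D.
D (6/4/♮2): D, E, G, Bb.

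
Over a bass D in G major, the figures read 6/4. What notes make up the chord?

D, G, B

A fourth above D in this key is G.
A sixth above D in this key is B.
Together with the bass D, this spells G major in second inversion.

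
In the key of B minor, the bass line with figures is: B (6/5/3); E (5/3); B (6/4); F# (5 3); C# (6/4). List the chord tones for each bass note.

B, D, F#, G | E, G, B | B, E, G | F#, A, C# | C#, F#, A

B (6/5/3): B, D, F#, G.
E (5/3): E, G, B.
B (6/4): B, E, G.
F# (5/3): F#, A, C#.
C# (6/4): C#, F#, A.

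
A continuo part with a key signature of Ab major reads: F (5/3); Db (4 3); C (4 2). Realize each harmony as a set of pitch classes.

F, Ab, C | Db, F, G, Bb | C, Db, F, Ab

F (5/3): F, Ab, C.
Db (6/4/3): Db, F, G, Bb.
C (6/4/2): C, Db, F, Ab.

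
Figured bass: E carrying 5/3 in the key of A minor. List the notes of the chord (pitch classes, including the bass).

E, G, B

A third above E in this key is G.
A fifth above E in this key is B.
Together with the bass E, this spells E minor in root position.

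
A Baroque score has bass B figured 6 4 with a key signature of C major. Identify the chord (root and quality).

E minor

The figures 6 4 indicate a triad in second inversion.
In second inversion the root lies a fourth above the bass: a fourth above B in C major is E.
The chord tones are B, E, G, giving E minor.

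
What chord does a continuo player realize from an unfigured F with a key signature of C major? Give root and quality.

An unfigured bass indicates a triad in root position.
In root position the bass is the root, so the root is F.
The chord tones are F, A, C, giving F major.

F major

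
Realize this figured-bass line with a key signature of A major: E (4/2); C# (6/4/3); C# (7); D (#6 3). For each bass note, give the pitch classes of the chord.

E, F#, A, C# | C#, E, F#, A | C#, E, G#, B | D, F#, B#

E (6/4/2): E, F#, A, C#.
C# (6/4/3): C#, E, F#, A.
C# (7/5/3): C#, E, G#, B.
D (#6/3): D, F#, B#.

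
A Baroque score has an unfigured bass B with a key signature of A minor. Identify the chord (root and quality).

An unfigured bass indicates a triad in root position.
In root position the bass is the root, so the root is B.
The chord tones are B, D, F, giving B diminished.

B diminished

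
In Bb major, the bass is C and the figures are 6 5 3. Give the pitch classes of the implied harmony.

C, Eb, G, A

A third above C in this key is Eb.
A fifth above C in this key is G.
A sixth above C in this key is A.
Together with the bass C, this spells A half-diminished seventh in first inversion.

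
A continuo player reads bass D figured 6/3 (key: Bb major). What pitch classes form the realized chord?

A third above D in this key is F.
A sixth above D in this key is Bb.
Together with the bass D, this spells Bb major in first inversion.

D, F, Bb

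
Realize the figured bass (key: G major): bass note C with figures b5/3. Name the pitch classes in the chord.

A third above C in this key is E.
A fifth above C in this key is G, lowered to Gb by the flat.

C, E, Gb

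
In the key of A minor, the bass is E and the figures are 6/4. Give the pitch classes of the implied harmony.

A fourth above E in this key is A.
A sixth above E in this key is C.
Together with the bass E, this spells A minor in second inversion.

E, A, C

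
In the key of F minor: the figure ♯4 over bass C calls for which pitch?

F#

Counting 3 letter steps above C lands on F; in F minor, that letter is F.
The #4 figure raises it a semitone, giving F#.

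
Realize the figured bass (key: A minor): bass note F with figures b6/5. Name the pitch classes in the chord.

The written figures b6/5 are shorthand for 6/5/3: the 3 is implied.
A third above F in this key is A.
A fifth above F in this key is C.
A sixth above F in this key is D, lowered to Db by the flat.
Together with the bass F, this spells Db augmented major seventh in first inversion.

F, A, C, Db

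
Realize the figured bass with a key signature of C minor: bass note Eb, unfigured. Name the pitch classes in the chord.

An unfigured bass implies 5/3.
A third above Eb in this key is G.
A fifth above Eb in this key is Bb.
Together with the bass Eb, this spells Eb major in root position.

Eb, G, Bb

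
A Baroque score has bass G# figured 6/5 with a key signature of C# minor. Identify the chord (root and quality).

The figures 6/5 indicate a seventh chord in first inversion.
In first inversion the root lies a sixth above the bass: a sixth above G# in C# minor is E.
The chord tones are G#, B, D#, E, giving E major seventh.

E major seventh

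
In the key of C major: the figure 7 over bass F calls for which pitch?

Counting 6 letter steps above F lands on E; in C major, that letter is E.

E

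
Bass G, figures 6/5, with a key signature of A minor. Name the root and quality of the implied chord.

The figures 6/5 indicate a seventh chord in first inversion.
In first inversion the root lies a sixth above the bass: a sixth above G in A minor is E.
The chord tones are G, B, D, E, giving E minor seventh.

E minor seventh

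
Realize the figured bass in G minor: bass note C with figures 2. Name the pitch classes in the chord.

C, D, F, A

The written figures 2 are shorthand for 6/4/2: the 6/4 are implied.
A second above C in this key is D.
A fourth above C in this key is F.
A sixth above C in this key is A.
Together with the bass C, this spells D minor seventh in third inversion.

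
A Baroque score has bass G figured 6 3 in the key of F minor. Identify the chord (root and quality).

The figures 6 3 indicate a triad in first inversion.
In first inversion the root lies a sixth above the bass: a sixth above G in F minor is Eb.
The chord tones are G, Bb, Eb, giving Eb major.

Eb major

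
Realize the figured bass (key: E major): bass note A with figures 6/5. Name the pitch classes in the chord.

The written figures 6/5 are shorthand for 6/5/3: the 3 is implied.
A third above A in this key is C#.
A fifth above A in this key is E.
A sixth above A in this key is F#.
Together with the bass A, this spells F# minor seventh in first inversion.

A, C#, E, F#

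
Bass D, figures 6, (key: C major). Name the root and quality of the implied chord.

B diminished

The figures 6 indicate a triad in first inversion.
In first inversion the root lies a sixth above the bass: a sixth above D in C major is B.
The chord tones are D, F, B, giving B diminished.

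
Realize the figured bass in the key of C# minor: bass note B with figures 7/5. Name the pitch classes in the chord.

The written figures 7/5 are shorthand for 7/5/3: the 3 is implied.
A third above B in this key is D#.
A fifth above B in this key is F#.
A seventh above B in this key is A.
Together with the bass B, this spells B dominant seventh in root position.

B, D#, F#, A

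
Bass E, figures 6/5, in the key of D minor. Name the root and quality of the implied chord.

The figures 6/5 indicate a seventh chord in first inversion.
In first inversion the root lies a sixth above the bass: a sixth above E in D minor is C.
The chord tones are E, G, Bb, C, giving C dominant seventh.

C dominant seventh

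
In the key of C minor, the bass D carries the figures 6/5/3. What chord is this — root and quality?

Bb dominant seventh

The figures 6/5/3 indicate a seventh chord in first inversion.
In first inversion the root lies a sixth above the bass: a sixth above D in C minor is Bb.
The chord tones are D, F, Ab, Bb, giving Bb dominant seventh.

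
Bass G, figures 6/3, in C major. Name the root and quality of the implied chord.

E minor

The figures 6/3 indicate a triad in first inversion.
In first inversion the root lies a sixth above the bass: a sixth above G in C major is E.
The chord tones are G, B, E, giving E minor.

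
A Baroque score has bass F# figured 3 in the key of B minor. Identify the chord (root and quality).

F# minor

The figures 3 indicate a triad in root position.
In root position the bass is the root, so the root is F#.
The chord tones are F#, A, C#, giving F# minor.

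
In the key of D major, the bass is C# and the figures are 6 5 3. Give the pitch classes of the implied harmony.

C#, E, G, A

A third above C# in this key is E.
A fifth above C# in this key is G.
A sixth above C# in this key is A.
Together with the bass C#, this spells A dominant seventh in first inversion.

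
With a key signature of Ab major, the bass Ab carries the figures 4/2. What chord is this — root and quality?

The figures 4/2 indicate a seventh chord in third inversion.
In third inversion the root lies a second above the bass: a second above Ab in Ab major is Bb.
The chord tones are Ab, Bb, Db, F, giving Bb minor seventh.

Bb minor seventh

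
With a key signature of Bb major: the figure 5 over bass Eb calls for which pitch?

Bb

Counting 4 letter steps above Eb lands on B; in Bb major, that letter is Bb.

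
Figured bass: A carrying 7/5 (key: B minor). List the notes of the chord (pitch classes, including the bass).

A, C#, E, G

The written figures 7/5 are shorthand for 7/5/3: the 3 is implied.
A third above A in this key is C#.
A fifth above A in this key is E.
A seventh above A in this key is G.
Together with the bass A, this spells A dominant seventh in root position.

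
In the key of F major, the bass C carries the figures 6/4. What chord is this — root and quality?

F major

The figures 6/4 indicate a triad in second inversion.
In second inversion the root lies a fourth above the bass: a fourth above C in F major is F.
The chord tones are C, F, A, giving F major.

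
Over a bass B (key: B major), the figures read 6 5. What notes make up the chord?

The written figures 6 5 are shorthand for 6/5/3: the 3 is implied.
A third above B in this key is D#.
A fifth above B in this key is F#.
A sixth above B in this key is G#.
Together with the bass B, this spells G# minor seventh in first inversion.

B, D#, F#, G#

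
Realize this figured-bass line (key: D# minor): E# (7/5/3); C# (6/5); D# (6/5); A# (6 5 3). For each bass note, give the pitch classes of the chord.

E#, G#, B, D# | C#, E#, G#, A# | D#, F#, A#, B | A#, C#, E#, F#

E# (7/5/3): E#, G#, B, D#.
C# (6/5/3): C#, E#, G#, A#.
D# (6/5/3): D#, F#, A#, B.
A# (6/5/3): A#, C#, E#, F#.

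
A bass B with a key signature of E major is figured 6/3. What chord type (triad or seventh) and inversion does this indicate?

Intervals of 6/3 above the bass form a triad; the bass is the third, so this is first inversion.

triad, first inversion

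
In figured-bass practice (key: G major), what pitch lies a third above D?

F#

Counting 2 letter steps above D lands on F; in G major, that letter is F#.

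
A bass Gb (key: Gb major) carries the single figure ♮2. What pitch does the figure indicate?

A

Counting 1 letter step above Gb lands on A; in Gb major, that letter is Ab.
The ♮2 figure makes it natural, giving A.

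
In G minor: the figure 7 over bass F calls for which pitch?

Counting 6 letter steps above F lands on E; in G minor, that letter is Eb.

Eb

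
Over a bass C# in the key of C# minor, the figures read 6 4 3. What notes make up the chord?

C#, E, F#, A

A third above C# in this key is E.
A fourth above C# in this key is F#.
A sixth above C# in this key is A.
Together with the bass C#, this spells F# minor seventh in second inversion.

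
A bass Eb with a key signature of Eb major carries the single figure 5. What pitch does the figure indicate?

Counting 4 letter steps above Eb lands on B; in Eb major, that letter is Bb.

Bb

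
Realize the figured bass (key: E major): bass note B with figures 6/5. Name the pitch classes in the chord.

The written figures 6/5 are shorthand for 6/5/3: the 3 is implied.
A third above B in this key is D#.
A fifth above B in this key is F#.
A sixth above B in this key is G#.
Together with the bass B, this spells G# minor seventh in first inversion.

B, D#, F#, G#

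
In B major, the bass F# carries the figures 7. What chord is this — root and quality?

The figures 7 indicate a seventh chord in root position.
In root position the bass is the root, so the root is F#.
The chord tones are F#, A#, C#, E, giving F# dominant seventh.

F# dominant seventh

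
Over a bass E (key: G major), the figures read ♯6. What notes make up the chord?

The written figures ♯6 are shorthand for 6/3: the 3 is implied.
A third above E in this key is G.
A sixth above E in this key is C, raised to C# by the sharp.
Together with the bass E, this spells C# diminished in first inversion.

E, G, C#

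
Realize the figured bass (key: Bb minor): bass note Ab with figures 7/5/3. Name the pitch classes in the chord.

A third above Ab in this key is C.
A fifth above Ab in this key is Eb.
A seventh above Ab in this key is Gb.
Together with the bass Ab, this spells Ab dominant seventh in root position.

Ab, C, Eb, Gb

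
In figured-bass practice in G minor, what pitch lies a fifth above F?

C

Counting 4 letter steps above F lands on C; in G minor, that letter is C.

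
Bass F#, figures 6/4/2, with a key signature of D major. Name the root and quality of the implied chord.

The figures 6/4/2 indicate a seventh chord in third inversion.
In third inversion the root lies a second above the bass: a second above F# in D major is G.
The chord tones are F#, G, B, D, giving G major seventh.

G major seventh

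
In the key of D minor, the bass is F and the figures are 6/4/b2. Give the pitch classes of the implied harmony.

A second above F in this key is G, lowered to Gb by the flat.
A fourth above F in this key is Bb.
A sixth above F in this key is D.
Together with the bass F, this spells Gb augmented major seventh in third inversion.

F, Gb, Bb, D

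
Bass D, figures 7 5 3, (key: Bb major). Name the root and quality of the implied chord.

D minor seventh

The figures 7 5 3 indicate a seventh chord in root position.
In root position the bass is the root, so the root is D.
The chord tones are D, F, A, C, giving D minor seventh.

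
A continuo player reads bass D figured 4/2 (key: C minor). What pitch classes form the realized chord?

The written figures 4/2 are shorthand for 6/4/2: the 6 is implied.
A second above D in this key is Eb.
A fourth above D in this key is G.
A sixth above D in this key is Bb.
Together with the bass D, this spells Eb major seventh in third inversion.

D, Eb, G, Bb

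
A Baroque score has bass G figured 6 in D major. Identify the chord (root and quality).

E minor

The figures 6 indicate a triad in first inversion.
In first inversion the root lies a sixth above the bass: a sixth above G in D major is E.
The chord tones are G, B, E, giving E minor.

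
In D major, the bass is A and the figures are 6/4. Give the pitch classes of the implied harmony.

A, D, F#

A fourth above A in this key is D.
A sixth above A in this key is F#.
Together with the bass A, this spells D major in second inversion.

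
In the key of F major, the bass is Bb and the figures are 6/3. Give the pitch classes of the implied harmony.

A third above Bb in this key is D.
A sixth above Bb in this key is G.
Together with the bass Bb, this spells G minor in first inversion.

Bb, D, G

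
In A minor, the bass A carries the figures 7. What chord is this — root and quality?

A minor seventh

The figures 7 indicate a seventh chord in root position.
In root position the bass is the root, so the root is A.
The chord tones are A, C, E, G, giving A minor seventh.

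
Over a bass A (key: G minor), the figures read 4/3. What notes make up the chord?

The written figures 4/3 are shorthand for 6/4/3: the 6 is implied.
A third above A in this key is C.
A fourth above A in this key is D.
A sixth above A in this key is F.
Together with the bass A, this spells D minor seventh in second inversion.

A, C, D, F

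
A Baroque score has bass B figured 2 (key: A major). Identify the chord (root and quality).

C# minor seventh

The figures 2 indicate a seventh chord in third inversion.
In third inversion the root lies a second above the bass: a second above B in A major is C#.
The chord tones are B, C#, E, G#, giving C# minor seventh.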